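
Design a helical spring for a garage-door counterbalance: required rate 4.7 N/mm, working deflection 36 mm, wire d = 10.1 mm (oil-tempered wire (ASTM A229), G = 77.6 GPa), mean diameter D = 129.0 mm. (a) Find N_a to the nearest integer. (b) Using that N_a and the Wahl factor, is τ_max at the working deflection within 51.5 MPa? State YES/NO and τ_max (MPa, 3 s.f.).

(a) 10 coils; (b) NO, τ_max = 60.0 MPa

N_a = Gd⁴/(8D³k) = (77.6×10³)(10.1⁴)/(8·129.0³·4.7) = 10 → N_a = 10
Actual rate k = Gd⁴/(8D³·10) = 4.7021 N/mm
Working load F = kδ = 4.7021·36 = 169.27 N
C = 129.0/10.1 = 12.7723; K_W = (4C−1)/(4C−4)+0.615/C = 1.1119
τ_max = K_W·8FD/(πd³) = 1.1119·53.97 = 60.008 MPa
τ_max > 51.5 MPa → exceeds allowable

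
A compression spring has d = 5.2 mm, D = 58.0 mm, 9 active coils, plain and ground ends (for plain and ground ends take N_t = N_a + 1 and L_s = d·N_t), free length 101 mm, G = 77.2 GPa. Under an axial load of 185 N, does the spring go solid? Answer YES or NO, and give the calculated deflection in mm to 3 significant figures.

k = Gd⁴/(8D³N_a) = (77.2×10³)(5.2⁴)/(8·58.0³·9) = 4.018 N/mm
N_t = 10; L_s = 5.2·10 = 52 mm; δ_solid = L₀ − L_s = 101 − 52 = 49 mm
δ = F/k = 185/4.018 = 46.042 mm
δ < δ_solid → spring does not go solid

NO, δ = 46.0 mm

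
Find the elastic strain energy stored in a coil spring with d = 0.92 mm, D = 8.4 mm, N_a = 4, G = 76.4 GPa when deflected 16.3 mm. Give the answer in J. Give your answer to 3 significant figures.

k = Gd⁴/(8D³N_a) = (76.4×10³)(0.92⁴)/(8·8.4³·4) = 2.8857 N/mm
U = ½kδ² = 0.5 × 2.8857 × 16.3² = 383.36 N·mm = 0.38336 J

0.383 J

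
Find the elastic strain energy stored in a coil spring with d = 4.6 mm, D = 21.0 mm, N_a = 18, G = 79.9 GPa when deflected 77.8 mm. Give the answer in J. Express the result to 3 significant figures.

k = Gd⁴/(8D³N_a) = (79.9×10³)(4.6⁴)/(8·21.0³·18) = 26.826 N/mm
U = ½kδ² = 0.5 × 26.826 × 77.8² = 81187 N·mm = 81.187 J

81.2 J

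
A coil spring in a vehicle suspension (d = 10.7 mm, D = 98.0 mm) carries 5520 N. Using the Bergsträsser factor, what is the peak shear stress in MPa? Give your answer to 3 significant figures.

Spring index C = D/d = 98.0/10.7 = 9.1589
K_B = (4C+2)/(4C−3) = 38.636/33.636 = 1.1487
τ₀ = 8FD/(πd³) = 8·5520·98.0/(π·10.7³) = 4.32768e+06/3848.6 = 1124.5 MPa
τ_max = K·τ₀ = 1.1487 × 1124.5 = 1291.6 MPa

1290 MPa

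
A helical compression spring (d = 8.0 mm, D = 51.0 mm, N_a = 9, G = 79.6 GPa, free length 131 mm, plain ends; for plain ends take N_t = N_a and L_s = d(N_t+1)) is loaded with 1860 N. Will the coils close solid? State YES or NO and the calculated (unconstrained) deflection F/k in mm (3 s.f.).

k = Gd⁴/(8D³N_a) = (79.6×10³)(8.0⁴)/(8·51.0³·9) = 34.137 N/mm
N_t = 9; L_s = 8.0·10 = 80 mm; δ_solid = L₀ − L_s = 131 − 80 = 51 mm
δ = F/k = 1860/34.137 = 54.486 mm
δ ≥ δ_solid → spring goes solid

YES, δ = 54.5 mm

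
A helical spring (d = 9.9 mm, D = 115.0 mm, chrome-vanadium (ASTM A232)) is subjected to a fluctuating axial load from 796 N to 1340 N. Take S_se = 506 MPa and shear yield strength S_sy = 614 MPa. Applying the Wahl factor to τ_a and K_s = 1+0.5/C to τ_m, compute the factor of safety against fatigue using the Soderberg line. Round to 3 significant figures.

C = D/d = 115.0/9.9 = 11.6162; K_W = (4C−1)/(4C−4)+0.615/C = 1.1236; K_s = 1+0.5/C = 1.0430
F_a = (F_max−F_min)/2 = 272 N; F_m = (F_max+F_min)/2 = 1068 N
τ_a = K_W·8F_aD/(πd³) = 1.1236 × 82.092 = 92.238 MPa
τ_m = K_s·8F_mD/(πd³) = 1.0430 × 322.33 = 336.21 MPa
Soderberg: 1/n_f = τ_a/S_se + τ_m/S_sy = 92.238/506 + 336.21/614 = 0.18229 + 0.54757 = 0.72986
n_f = 1/0.72986 = 1.37

1.37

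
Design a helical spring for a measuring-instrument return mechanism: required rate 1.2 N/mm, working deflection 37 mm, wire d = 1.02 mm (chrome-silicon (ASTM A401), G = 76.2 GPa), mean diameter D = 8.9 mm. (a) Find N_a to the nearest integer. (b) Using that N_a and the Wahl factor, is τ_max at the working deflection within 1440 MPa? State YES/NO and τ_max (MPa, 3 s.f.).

N_a = Gd⁴/(8D³k) = (76.2×10³)(1.02⁴)/(8·8.9³·1.2) = 12.19 → N_a = 12
Actual rate k = Gd⁴/(8D³·12) = 1.2187 N/mm
Working load F = kδ = 1.2187·37 = 45.094 N
C = 8.9/1.02 = 8.7255; K_W = (4C−1)/(4C−4)+0.615/C = 1.1676
τ_max = K_W·8FD/(πd³) = 1.1676·963.04 = 1124.4 MPa
τ_max ≤ 1440 MPa → acceptable

(a) 12 coils; (b) YES, τ_max = 1120 MPa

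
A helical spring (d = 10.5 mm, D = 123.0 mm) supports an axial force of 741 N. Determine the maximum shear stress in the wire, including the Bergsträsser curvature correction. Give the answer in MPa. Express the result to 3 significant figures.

Spring index C = D/d = 123.0/10.5 = 11.7143
K_B = (4C+2)/(4C−3) = 48.857/43.857 = 1.1140
τ₀ = 8FD/(πd³) = 8·741·123.0/(π·10.5³) = 729144/3636.8 = 200.49 MPa
τ_max = K·τ₀ = 1.1140 × 200.49 = 223.35 MPa

223 MPa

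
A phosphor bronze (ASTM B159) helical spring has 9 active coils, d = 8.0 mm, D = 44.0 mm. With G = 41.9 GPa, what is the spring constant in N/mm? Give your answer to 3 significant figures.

28.0 N/mm

k = Gd⁴/(8D³N_a) = (41.9×10³ × 8.0⁴) / (8 × 44.0³ × 9)
  = 1.71622e+08 / 6.13325e+06 = 27.982 N/mm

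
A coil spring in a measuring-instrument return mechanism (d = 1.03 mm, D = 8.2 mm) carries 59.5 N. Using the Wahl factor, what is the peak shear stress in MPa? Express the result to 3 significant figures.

1350 MPa

Spring index C = D/d = 8.2/1.03 = 7.9612
K_W = (4C−1)/(4C−4) + 0.615/C = 30.845/27.845 + 0.0773 = 1.1850
τ₀ = 8FD/(πd³) = 8·59.5·8.2/(π·1.03³) = 3903.2/3.4329 = 1137 MPa
τ_max = K·τ₀ = 1.1850 × 1137 = 1347.3 MPa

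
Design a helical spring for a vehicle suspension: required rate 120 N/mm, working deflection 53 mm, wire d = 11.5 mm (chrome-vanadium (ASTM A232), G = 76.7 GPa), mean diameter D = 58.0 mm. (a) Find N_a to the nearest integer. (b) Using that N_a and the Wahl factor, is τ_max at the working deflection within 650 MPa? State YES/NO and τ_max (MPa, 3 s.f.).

N_a = Gd⁴/(8D³k) = (76.7×10³)(11.5⁴)/(8·58.0³·120) = 7.162 → N_a = 7
Actual rate k = Gd⁴/(8D³·7) = 122.78 N/mm
Working load F = kδ = 122.78·53 = 6507.1 N
C = 58.0/11.5 = 5.0435; K_W = (4C−1)/(4C−4)+0.615/C = 1.3074
τ_max = K_W·8FD/(πd³) = 1.3074·631.92 = 826.19 MPa
τ_max > 650 MPa → exceeds allowable

(a) 7 coils; (b) NO, τ_max = 826 MPa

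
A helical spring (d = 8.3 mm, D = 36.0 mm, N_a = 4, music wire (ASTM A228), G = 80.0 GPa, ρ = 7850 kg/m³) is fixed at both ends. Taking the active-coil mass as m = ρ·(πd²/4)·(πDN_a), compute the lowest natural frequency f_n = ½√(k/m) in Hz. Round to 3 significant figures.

k = Gd⁴/(8D³N_a) = (80.0×10³)(8.3⁴)/(8·36.0³·4) = 254.3 N/mm = 2.543e+05 N/m
Wire length L = πDN_a = π·36.0·4 = 452.39 mm
m = ρ·(πd²/4)·L = 7850 × 54.106×10⁻⁶ m² × 0.45239 m = 0.19214 kg
f_n = ½√(k/m) = 0.5·√(2.543e+05/0.19214) = 0.5·√(1.3235e+06) = 575.21 Hz

575 Hz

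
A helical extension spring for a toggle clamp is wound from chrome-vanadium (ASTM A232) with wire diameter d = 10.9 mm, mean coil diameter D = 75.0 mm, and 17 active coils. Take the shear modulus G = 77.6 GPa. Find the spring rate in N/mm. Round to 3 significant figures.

k = Gd⁴/(8D³N_a) = (77.6×10³ × 10.9⁴) / (8 × 75.0³ × 17)
  = 1.09539e+09 / 5.7375e+07 = 19.092 N/mm

19.1 N/mm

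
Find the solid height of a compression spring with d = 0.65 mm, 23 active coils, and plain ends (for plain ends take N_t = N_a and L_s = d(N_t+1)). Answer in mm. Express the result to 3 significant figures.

plain ends: N_t = N_a = 23
L_s = d·(N_t+1) = 0.65 × 24 = 15.6 mm

15.6 mm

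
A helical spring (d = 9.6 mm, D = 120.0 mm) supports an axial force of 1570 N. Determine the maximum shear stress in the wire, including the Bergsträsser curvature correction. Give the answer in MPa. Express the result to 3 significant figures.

600 MPa

Spring index C = D/d = 120.0/9.6 = 12.5000
K_B = (4C+2)/(4C−3) = 52.000/47.000 = 1.1064
τ₀ = 8FD/(πd³) = 8·1570·120.0/(π·9.6³) = 1.5072e+06/2779.5 = 542.26 MPa
τ_max = K·τ₀ = 1.1064 × 542.26 = 599.95 MPa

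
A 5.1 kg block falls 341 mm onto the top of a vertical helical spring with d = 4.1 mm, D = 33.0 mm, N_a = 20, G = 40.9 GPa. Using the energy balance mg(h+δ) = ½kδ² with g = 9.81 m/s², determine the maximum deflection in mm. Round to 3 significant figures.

158 mm

k = Gd⁴/(8D³N_a) = (40.9×10³)(4.1⁴)/(8·33.0³·20) = 2.01 N/mm
W = mg = 5.1 × 9.81 = 50.031 N
½kδ² − Wδ − Wh = 0 → δ = (W + √(W² + 2kWh))/k
δ = (50.031 + √(2503.1 + 68583.6))/2.01 = (50.031 + 266.62)/2.01 = 157.54 mm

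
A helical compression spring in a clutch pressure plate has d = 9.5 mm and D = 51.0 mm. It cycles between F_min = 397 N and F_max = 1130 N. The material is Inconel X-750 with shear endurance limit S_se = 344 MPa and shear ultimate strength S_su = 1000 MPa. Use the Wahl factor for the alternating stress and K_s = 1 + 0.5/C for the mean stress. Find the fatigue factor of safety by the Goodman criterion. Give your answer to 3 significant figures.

2.99

C = D/d = 51.0/9.5 = 5.3684; K_W = (4C−1)/(4C−4)+0.615/C = 1.2862; K_s = 1+0.5/C = 1.0931
F_a = (F_max−F_min)/2 = 366.5 N; F_m = (F_max+F_min)/2 = 763.5 N
τ_a = K_W·8F_aD/(πd³) = 1.2862 × 55.515 = 71.406 MPa
τ_m = K_s·8F_mD/(πd³) = 1.0931 × 115.65 = 126.42 MPa
Goodman: 1/n_f = τ_a/S_se + τ_m/S_su = 71.406/344 + 126.42/1000 = 0.20758 + 0.12642 = 0.334
n_f = 1/0.334 = 2.994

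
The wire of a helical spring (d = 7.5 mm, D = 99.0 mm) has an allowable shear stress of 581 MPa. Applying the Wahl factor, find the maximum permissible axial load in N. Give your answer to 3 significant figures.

877 N

C = D/d = 99.0/7.5 = 13.2000
K_W = (4C−1)/(4C−4) + 0.615/C = 51.800/48.800 + 0.0466 = 1.1081
τ_max = K·8FD/(πd³) → F_max = τ_allow·πd³/(8DK)
F_max = 581·π·7.5³/(8·99.0·1.1081) = 7.7003e+05/877.59 = 877.44 N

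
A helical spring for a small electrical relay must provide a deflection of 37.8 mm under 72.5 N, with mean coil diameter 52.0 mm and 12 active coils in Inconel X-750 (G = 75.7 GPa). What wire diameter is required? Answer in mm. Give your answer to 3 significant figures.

Required rate k = F/δ = 72.5/37.8 = 1.918 N/mm
d = (8D³N_a·k / G)^(1/4) = (8·52.0³·12·1.918 / (75.7×10³))^0.25
  = (342)^0.25 = 4.3004 mm

4.30 mm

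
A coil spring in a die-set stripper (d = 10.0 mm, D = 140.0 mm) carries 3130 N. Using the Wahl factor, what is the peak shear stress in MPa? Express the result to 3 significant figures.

Spring index C = D/d = 140.0/10.0 = 14.0000
K_W = (4C−1)/(4C−4) + 0.615/C = 55.000/52.000 + 0.0439 = 1.1016
τ₀ = 8FD/(πd³) = 8·3130·140.0/(π·10.0³) = 3.5056e+06/3141.6 = 1115.9 MPa
τ_max = K·τ₀ = 1.1016 × 1115.9 = 1229.3 MPa

1230 MPa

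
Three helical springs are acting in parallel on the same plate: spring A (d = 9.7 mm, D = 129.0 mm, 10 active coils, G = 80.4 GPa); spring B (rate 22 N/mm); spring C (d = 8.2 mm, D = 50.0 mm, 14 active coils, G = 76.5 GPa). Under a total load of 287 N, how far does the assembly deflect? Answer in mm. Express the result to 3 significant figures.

5.64 mm

k_A = Gd⁴/(8D³N_a) = (80.4×10³)(9.7⁴)/(8·129.0³·10) = 4.1446 N/mm
k_C = Gd⁴/(8D³N_a) = (76.5×10³)(8.2⁴)/(8·50.0³·14) = 24.705 N/mm
Parallel: k_eq = 4.1446 + 22 + 24.705 = 50.85 N/mm
δ = F/k_eq = 287/50.85 = 5.6441 mm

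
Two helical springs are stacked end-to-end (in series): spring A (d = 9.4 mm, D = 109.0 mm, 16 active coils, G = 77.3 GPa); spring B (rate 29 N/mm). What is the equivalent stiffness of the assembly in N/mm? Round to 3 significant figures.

3.23 N/mm

k_A = Gd⁴/(8D³N_a) = (77.3×10³)(9.4⁴)/(8·109.0³·16) = 3.6408 N/mm
Series: 1/k_eq = 1/3.6408 + 1/29 = 0.30914; k_eq = 3.2347 N/mm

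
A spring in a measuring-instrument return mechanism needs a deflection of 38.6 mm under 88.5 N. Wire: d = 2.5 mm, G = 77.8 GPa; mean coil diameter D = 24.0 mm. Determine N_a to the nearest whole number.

Required rate k = F/δ = 88.5/38.6 = 2.2927 N/mm
N_a = Gd⁴/(8D³k) = (77.8×10³ × 2.5⁴)/(8 × 24.0³ × 2.2927)
    = 3.03906e+06 / 253559 = 11.99 → 12 coils

12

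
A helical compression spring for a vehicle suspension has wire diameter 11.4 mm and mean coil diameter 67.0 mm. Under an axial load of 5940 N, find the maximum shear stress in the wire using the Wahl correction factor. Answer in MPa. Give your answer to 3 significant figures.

861 MPa

Spring index C = D/d = 67.0/11.4 = 5.8772
K_W = (4C−1)/(4C−4) + 0.615/C = 22.509/19.509 + 0.1046 = 1.2584
τ₀ = 8FD/(πd³) = 8·5940·67.0/(π·11.4³) = 3.18384e+06/4654.4 = 684.05 MPa
τ_max = K·τ₀ = 1.2584 × 684.05 = 860.82 MPa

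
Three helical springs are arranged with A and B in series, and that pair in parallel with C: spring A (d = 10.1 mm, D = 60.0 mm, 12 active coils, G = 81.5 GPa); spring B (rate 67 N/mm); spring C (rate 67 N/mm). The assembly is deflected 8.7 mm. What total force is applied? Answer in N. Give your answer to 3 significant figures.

k_A = Gd⁴/(8D³N_a) = (81.5×10³)(10.1⁴)/(8·60.0³·12) = 40.9 N/mm
Springs A,B series: k_AB = 1/(1/40.9+1/67) = 25.396 N/mm; parallel with C: k_eq = 25.396+67 = 92.396 N/mm
F = k_eq·δ = 92.396·8.7 = 803.85 N

804 N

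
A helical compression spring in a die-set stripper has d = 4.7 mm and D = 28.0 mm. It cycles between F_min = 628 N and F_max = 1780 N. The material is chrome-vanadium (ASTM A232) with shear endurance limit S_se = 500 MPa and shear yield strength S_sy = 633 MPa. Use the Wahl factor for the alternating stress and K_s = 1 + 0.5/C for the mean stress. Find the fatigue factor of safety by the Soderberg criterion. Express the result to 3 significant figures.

0.415

C = D/d = 28.0/4.7 = 5.9574; K_W = (4C−1)/(4C−4)+0.615/C = 1.2545; K_s = 1+0.5/C = 1.0839
F_a = (F_max−F_min)/2 = 576 N; F_m = (F_max+F_min)/2 = 1204 N
τ_a = K_W·8F_aD/(πd³) = 1.2545 × 395.57 = 496.25 MPa
τ_m = K_s·8F_mD/(πd³) = 1.0839 × 826.86 = 896.26 MPa
Soderberg: 1/n_f = τ_a/S_se + τ_m/S_sy = 496.25/500 + 896.26/633 = 0.99251 + 1.41589 = 2.4084
n_f = 1/2.4084 = 0.4152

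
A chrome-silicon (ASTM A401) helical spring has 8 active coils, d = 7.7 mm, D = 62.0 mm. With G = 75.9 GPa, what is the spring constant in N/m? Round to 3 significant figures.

k = Gd⁴/(8D³N_a) = (75.9×10³ × 7.7⁴) / (8 × 62.0³ × 8)
  = 2.66812e+08 / 1.5253e+07 = 17.492 N/mm = 17492 N/m

17500 N/m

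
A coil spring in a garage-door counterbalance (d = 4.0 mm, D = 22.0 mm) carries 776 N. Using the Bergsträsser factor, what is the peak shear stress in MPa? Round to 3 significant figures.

Spring index C = D/d = 22.0/4.0 = 5.5000
K_B = (4C+2)/(4C−3) = 24.000/19.000 = 1.2632
τ₀ = 8FD/(πd³) = 8·776·22.0/(π·4.0³) = 136576/201.06 = 679.27 MPa
τ_max = K·τ₀ = 1.2632 × 679.27 = 858.03 MPa

858 MPa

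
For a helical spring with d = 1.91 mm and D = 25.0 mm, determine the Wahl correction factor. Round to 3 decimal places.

1.109

C = D/d = 25.0/1.91 = 13.0890
K_W = (4C−1)/(4C−4) + 0.615/C = 51.356/48.356 + 0.0470 = 1.1090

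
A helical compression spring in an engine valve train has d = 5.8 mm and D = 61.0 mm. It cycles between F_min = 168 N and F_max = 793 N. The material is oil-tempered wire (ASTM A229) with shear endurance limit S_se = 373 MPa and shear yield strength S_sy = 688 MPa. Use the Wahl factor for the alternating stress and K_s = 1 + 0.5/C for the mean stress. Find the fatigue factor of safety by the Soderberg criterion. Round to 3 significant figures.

C = D/d = 61.0/5.8 = 10.5172; K_W = (4C−1)/(4C−4)+0.615/C = 1.1373; K_s = 1+0.5/C = 1.0475
F_a = (F_max−F_min)/2 = 312.5 N; F_m = (F_max+F_min)/2 = 480.5 N
τ_a = K_W·8F_aD/(πd³) = 1.1373 × 248.79 = 282.95 MPa
τ_m = K_s·8F_mD/(πd³) = 1.0475 × 382.54 = 400.73 MPa
Soderberg: 1/n_f = τ_a/S_se + τ_m/S_sy = 282.95/373 + 400.73/688 = 0.75857 + 0.58245 = 1.341
n_f = 1/1.341 = 0.7457

0.746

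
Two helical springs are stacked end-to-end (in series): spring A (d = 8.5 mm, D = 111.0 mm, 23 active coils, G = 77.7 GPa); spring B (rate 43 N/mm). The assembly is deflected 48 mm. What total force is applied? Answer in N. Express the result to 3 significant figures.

k_A = Gd⁴/(8D³N_a) = (77.7×10³)(8.5⁴)/(8·111.0³·23) = 1.6118 N/mm
Series: 1/k_eq = 1/1.6118 + 1/43 = 0.64368; k_eq = 1.5536 N/mm
F = k_eq·δ = 1.5536·48 = 74.571 N

74.6 N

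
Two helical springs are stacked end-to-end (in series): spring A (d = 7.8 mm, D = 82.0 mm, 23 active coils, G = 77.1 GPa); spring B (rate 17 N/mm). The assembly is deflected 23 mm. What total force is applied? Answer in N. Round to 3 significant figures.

k_A = Gd⁴/(8D³N_a) = (77.1×10³)(7.8⁴)/(8·82.0³·23) = 2.813 N/mm
Series: 1/k_eq = 1/2.813 + 1/17 = 0.41431; k_eq = 2.4136 N/mm
F = k_eq·δ = 2.4136·23 = 55.514 N

55.5 N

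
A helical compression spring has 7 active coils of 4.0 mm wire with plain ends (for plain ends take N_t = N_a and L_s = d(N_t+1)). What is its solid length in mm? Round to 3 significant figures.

plain ends: N_t = N_a = 7
L_s = d·(N_t+1) = 4.0 × 8 = 32 mm

32.0 mm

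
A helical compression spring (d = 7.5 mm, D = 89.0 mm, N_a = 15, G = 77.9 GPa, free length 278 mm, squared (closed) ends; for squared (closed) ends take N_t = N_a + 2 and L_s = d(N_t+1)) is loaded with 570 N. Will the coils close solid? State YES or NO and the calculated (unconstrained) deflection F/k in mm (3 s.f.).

k = Gd⁴/(8D³N_a) = (77.9×10³)(7.5⁴)/(8·89.0³·15) = 2.9136 N/mm
N_t = 17; L_s = 7.5·18 = 135 mm; δ_solid = L₀ − L_s = 278 − 135 = 143 mm
δ = F/k = 570/2.9136 = 195.63 mm
δ ≥ δ_solid → spring goes solid

YES, δ = 196 mm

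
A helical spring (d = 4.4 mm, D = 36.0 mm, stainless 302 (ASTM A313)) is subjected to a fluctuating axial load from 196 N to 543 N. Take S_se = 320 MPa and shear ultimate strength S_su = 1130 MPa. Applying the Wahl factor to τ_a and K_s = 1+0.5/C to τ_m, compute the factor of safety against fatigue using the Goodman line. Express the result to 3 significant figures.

0.942

C = D/d = 36.0/4.4 = 8.1818; K_W = (4C−1)/(4C−4)+0.615/C = 1.1796; K_s = 1+0.5/C = 1.0611
F_a = (F_max−F_min)/2 = 173.5 N; F_m = (F_max+F_min)/2 = 369.5 N
τ_a = K_W·8F_aD/(πd³) = 1.1796 × 186.72 = 220.25 MPa
τ_m = K_s·8F_mD/(πd³) = 1.0611 × 397.65 = 421.95 MPa
Goodman: 1/n_f = τ_a/S_se + τ_m/S_su = 220.25/320 + 421.95/1130 = 0.68828 + 0.37341 = 1.0617
n_f = 1/1.0617 = 0.9419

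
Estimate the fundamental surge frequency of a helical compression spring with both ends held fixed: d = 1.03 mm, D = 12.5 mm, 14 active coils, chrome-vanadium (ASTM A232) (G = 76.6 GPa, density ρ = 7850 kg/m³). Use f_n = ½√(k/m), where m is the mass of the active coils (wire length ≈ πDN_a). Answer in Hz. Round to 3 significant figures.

k = Gd⁴/(8D³N_a) = (76.6×10³)(1.03⁴)/(8·12.5³·14) = 0.39412 N/mm = 394.12 N/m
Wire length L = πDN_a = π·12.5·14 = 549.78 mm
m = ρ·(πd²/4)·L = 7850 × 0.83323×10⁻⁶ m² × 0.54978 m = 0.003596 kg
f_n = ½√(k/m) = 0.5·√(394.12/0.003596) = 0.5·√(1.096e+05) = 165.53 Hz

166 Hz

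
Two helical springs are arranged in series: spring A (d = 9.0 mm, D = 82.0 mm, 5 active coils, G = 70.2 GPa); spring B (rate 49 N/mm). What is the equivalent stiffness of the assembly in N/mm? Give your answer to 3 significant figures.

k_A = Gd⁴/(8D³N_a) = (70.2×10³)(9.0⁴)/(8·82.0³·5) = 20.884 N/mm
Series: 1/k_eq = 1/20.884 + 1/49 = 0.068293; k_eq = 14.643 N/mm

14.6 N/mm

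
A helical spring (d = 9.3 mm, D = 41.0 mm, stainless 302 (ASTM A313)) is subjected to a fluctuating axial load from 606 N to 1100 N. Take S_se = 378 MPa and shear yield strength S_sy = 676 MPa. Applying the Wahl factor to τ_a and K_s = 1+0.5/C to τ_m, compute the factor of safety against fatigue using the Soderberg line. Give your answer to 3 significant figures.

C = D/d = 41.0/9.3 = 4.4086; K_W = (4C−1)/(4C−4)+0.615/C = 1.3595; K_s = 1+0.5/C = 1.1134
F_a = (F_max−F_min)/2 = 247 N; F_m = (F_max+F_min)/2 = 853 N
τ_a = K_W·8F_aD/(πd³) = 1.3595 × 32.061 = 43.587 MPa
τ_m = K_s·8F_mD/(πd³) = 1.1134 × 110.72 = 123.28 MPa
Soderberg: 1/n_f = τ_a/S_se + τ_m/S_sy = 43.587/378 + 123.28/676 = 0.11531 + 0.18236 = 0.29767
n_f = 1/0.29767 = 3.359

3.36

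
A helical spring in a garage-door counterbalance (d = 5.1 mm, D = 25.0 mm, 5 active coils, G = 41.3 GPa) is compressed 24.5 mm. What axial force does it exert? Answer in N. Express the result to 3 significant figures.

k = Gd⁴/(8D³N_a) = (41.3×10³)(5.1⁴)/(8·25.0³·5) = 44.704 N/mm
F = k·δ = 44.704 × 24.5 = 1095.3 N

1100 N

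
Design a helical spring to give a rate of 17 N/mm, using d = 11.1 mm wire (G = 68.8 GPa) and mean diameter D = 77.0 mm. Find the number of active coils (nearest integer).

17

N_a = Gd⁴/(8D³k) = (68.8×10³ × 11.1⁴)/(8 × 77.0³ × 17)
    = 1.04443e+09 / 6.20885e+07 = 16.82 → 17 coils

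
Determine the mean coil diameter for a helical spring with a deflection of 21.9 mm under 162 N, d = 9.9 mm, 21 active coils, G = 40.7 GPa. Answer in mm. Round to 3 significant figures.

68.0 mm

Required rate k = F/δ = 162/21.9 = 7.3973 N/mm
D = (Gd⁴/(8N_a·k))^(1/3) = (40.7×10³·9.9⁴/(8·21·7.3973))^(1/3)
  = (314597)^(1/3) = 68.0119 mm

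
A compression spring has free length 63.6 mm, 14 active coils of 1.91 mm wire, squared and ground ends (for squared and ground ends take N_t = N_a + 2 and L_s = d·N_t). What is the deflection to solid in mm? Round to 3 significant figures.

N_t = 16; L_s = 1.91·16 = 30.56 mm
δ_solid = L₀ − L_s = 63.6 − 30.56 = 33.04 mm

33.0 mm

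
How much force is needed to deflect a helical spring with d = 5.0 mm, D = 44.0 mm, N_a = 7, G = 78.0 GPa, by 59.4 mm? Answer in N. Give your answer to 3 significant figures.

k = Gd⁴/(8D³N_a) = (78.0×10³)(5.0⁴)/(8·44.0³·7) = 10.219 N/mm
F = k·δ = 10.219 × 59.4 = 607.04 N

607 N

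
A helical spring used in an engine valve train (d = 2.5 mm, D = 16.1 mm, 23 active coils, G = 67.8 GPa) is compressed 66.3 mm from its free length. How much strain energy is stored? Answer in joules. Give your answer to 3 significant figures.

7.58 J

k = Gd⁴/(8D³N_a) = (67.8×10³)(2.5⁴)/(8·16.1³·23) = 3.449 N/mm
U = ½kδ² = 0.5 × 3.449 × 66.3² = 7580.4 N·mm = 7.5804 J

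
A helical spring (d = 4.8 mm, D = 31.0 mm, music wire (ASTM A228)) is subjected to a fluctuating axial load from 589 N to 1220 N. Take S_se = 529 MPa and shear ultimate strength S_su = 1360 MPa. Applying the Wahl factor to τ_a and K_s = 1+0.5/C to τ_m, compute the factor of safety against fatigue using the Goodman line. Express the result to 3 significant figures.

0.965

C = D/d = 31.0/4.8 = 6.4583; K_W = (4C−1)/(4C−4)+0.615/C = 1.2326; K_s = 1+0.5/C = 1.0774
F_a = (F_max−F_min)/2 = 315.5 N; F_m = (F_max+F_min)/2 = 904.5 N
τ_a = K_W·8F_aD/(πd³) = 1.2326 × 225.2 = 277.59 MPa
τ_m = K_s·8F_mD/(πd³) = 1.0774 × 645.63 = 695.62 MPa
Goodman: 1/n_f = τ_a/S_se + τ_m/S_su = 277.59/529 + 695.62/1360 = 0.52475 + 0.51148 = 1.0362
n_f = 1/1.0362 = 0.965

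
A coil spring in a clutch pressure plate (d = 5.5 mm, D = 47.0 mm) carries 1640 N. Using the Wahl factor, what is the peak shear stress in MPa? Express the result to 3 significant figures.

1380 MPa

Spring index C = D/d = 47.0/5.5 = 8.5455
K_W = (4C−1)/(4C−4) + 0.615/C = 33.182/30.182 + 0.0720 = 1.1714
τ₀ = 8FD/(πd³) = 8·1640·47.0/(π·5.5³) = 616640/522.68 = 1179.8 MPa
τ_max = K·τ₀ = 1.1714 × 1179.8 = 1381.9 MPa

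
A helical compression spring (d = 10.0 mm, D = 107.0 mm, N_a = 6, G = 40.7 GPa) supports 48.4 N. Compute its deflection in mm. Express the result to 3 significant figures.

k = Gd⁴/(8D³N_a) = (40.7×10³)(10.0⁴)/(8·107.0³·6) = 6.9215 N/mm
δ = F/k = 48.4 / 6.9215 = 6.9927 mm

6.99 mm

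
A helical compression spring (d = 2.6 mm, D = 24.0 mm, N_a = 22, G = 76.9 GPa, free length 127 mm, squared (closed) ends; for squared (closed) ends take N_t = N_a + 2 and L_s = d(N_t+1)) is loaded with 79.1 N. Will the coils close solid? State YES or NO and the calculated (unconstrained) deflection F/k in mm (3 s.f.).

NO, δ = 54.8 mm

k = Gd⁴/(8D³N_a) = (76.9×10³)(2.6⁴)/(8·24.0³·22) = 1.4444 N/mm
N_t = 24; L_s = 2.6·25 = 65 mm; δ_solid = L₀ − L_s = 127 − 65 = 62 mm
δ = F/k = 79.1/1.4444 = 54.765 mm
δ < δ_solid → spring does not go solid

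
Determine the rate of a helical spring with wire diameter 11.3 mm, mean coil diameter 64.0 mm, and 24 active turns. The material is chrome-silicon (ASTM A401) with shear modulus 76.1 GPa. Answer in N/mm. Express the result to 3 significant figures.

24.7 N/mm

k = Gd⁴/(8D³N_a) = (76.1×10³ × 11.3⁴) / (8 × 64.0³ × 24)
  = 1.24079e+09 / 5.03316e+07 = 24.652 N/mm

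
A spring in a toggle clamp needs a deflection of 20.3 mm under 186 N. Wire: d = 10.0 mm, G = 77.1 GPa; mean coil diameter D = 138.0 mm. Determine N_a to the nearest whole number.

4

Required rate k = F/δ = 186/20.3 = 9.1626 N/mm
N_a = Gd⁴/(8D³k) = (77.1×10³ × 10.0⁴)/(8 × 138.0³ × 9.1626)
    = 7.71e+08 / 1.92639e+08 = 4.002 → 4 coils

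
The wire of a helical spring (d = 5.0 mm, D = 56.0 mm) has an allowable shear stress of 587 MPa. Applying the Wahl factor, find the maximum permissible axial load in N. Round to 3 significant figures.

C = D/d = 56.0/5.0 = 11.2000
K_W = (4C−1)/(4C−4) + 0.615/C = 43.800/40.800 + 0.0549 = 1.1284
τ_max = K·8FD/(πd³) → F_max = τ_allow·πd³/(8DK)
F_max = 587·π·5.0³/(8·56.0·1.1284) = 2.3051e+05/505.54 = 455.98 N

456 N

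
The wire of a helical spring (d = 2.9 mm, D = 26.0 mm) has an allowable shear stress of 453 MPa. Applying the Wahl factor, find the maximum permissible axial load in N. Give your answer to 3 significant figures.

C = D/d = 26.0/2.9 = 8.9655
K_W = (4C−1)/(4C−4) + 0.615/C = 34.862/31.862 + 0.0686 = 1.1628
τ_max = K·8FD/(πd³) → F_max = τ_allow·πd³/(8DK)
F_max = 453·π·2.9³/(8·26.0·1.1628) = 34709/241.85 = 143.51 N

144 N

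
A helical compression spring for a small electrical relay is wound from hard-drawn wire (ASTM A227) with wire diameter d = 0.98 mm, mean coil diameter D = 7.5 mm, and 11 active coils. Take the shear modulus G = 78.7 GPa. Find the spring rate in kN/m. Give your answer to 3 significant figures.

k = Gd⁴/(8D³N_a) = (78.7×10³ × 0.98⁴) / (8 × 7.5³ × 11)
  = 72590.4 / 37125 = 1.9553 N/mm

1.96 kN/m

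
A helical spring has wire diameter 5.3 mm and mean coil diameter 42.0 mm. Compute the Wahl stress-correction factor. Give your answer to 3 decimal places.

1.186

C = D/d = 42.0/5.3 = 7.9245
K_W = (4C−1)/(4C−4) + 0.615/C = 30.698/27.698 + 0.0776 = 1.1859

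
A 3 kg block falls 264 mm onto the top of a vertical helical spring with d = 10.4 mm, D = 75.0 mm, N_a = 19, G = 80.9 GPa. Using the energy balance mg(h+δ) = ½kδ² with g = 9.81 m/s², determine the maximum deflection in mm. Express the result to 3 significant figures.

34.5 mm

k = Gd⁴/(8D³N_a) = (80.9×10³)(10.4⁴)/(8·75.0³·19) = 14.759 N/mm
W = mg = 3 × 9.81 = 29.43 N
½kδ² − Wδ − Wh = 0 → δ = (W + √(W² + 2kWh))/k
δ = (29.43 + √(866.12 + 229339))/14.759 = (29.43 + 479.8)/14.759 = 34.503 mm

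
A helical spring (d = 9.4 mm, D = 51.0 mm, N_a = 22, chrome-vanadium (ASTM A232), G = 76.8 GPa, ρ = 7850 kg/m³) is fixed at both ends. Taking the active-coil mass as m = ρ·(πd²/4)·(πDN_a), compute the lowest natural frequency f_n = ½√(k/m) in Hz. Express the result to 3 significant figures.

k = Gd⁴/(8D³N_a) = (76.8×10³)(9.4⁴)/(8·51.0³·22) = 25.683 N/mm = 25683 N/m
Wire length L = πDN_a = π·51.0·22 = 3524.9 mm
m = ρ·(πd²/4)·L = 7850 × 69.398×10⁻⁶ m² × 3.5249 m = 1.9203 kg
f_n = ½√(k/m) = 0.5·√(25683/1.9203) = 0.5·√(13375) = 57.825 Hz

57.8 Hz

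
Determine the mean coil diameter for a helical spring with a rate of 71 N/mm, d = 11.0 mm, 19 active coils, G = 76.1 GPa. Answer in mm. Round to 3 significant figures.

46.9 mm

D = (Gd⁴/(8N_a·k))^(1/3) = (76.1×10³·11.0⁴/(8·19·71))^(1/3)
  = (103241)^(1/3) = 46.9121 mm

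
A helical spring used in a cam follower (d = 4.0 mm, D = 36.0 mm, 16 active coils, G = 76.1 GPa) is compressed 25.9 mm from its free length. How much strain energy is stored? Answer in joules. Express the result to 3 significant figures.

k = Gd⁴/(8D³N_a) = (76.1×10³)(4.0⁴)/(8·36.0³·16) = 3.2622 N/mm
U = ½kδ² = 0.5 × 3.2622 × 25.9² = 1094.1 N·mm = 1.0941 J

1.09 J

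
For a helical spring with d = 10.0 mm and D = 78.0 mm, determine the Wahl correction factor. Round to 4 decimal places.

C = D/d = 78.0/10.0 = 7.8000
K_W = (4C−1)/(4C−4) + 0.615/C = 30.200/27.200 + 0.0788 = 1.1891

1.1891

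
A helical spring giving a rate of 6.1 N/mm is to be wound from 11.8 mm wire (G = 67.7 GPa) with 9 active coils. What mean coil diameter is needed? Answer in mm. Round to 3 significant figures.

D = (Gd⁴/(8N_a·k))^(1/3) = (67.7×10³·11.8⁴/(8·9·6.1))^(1/3)
  = (2.98851e+06)^(1/3) = 144.0406 mm

144 mm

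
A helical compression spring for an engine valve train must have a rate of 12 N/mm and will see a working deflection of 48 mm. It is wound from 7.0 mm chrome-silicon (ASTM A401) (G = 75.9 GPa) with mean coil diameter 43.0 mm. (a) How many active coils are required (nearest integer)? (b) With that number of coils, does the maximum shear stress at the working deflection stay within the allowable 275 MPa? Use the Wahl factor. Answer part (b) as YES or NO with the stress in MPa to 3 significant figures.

N_a = Gd⁴/(8D³k) = (75.9×10³)(7.0⁴)/(8·43.0³·12) = 23.88 → N_a = 24
Actual rate k = Gd⁴/(8D³·24) = 11.938 N/mm
Working load F = kδ = 11.938·48 = 573.02 N
C = 43.0/7.0 = 6.1429; K_W = (4C−1)/(4C−4)+0.615/C = 1.2459
τ_max = K_W·8FD/(πd³) = 1.2459·182.93 = 227.92 MPa
τ_max ≤ 275 MPa → acceptable

(a) 24 coils; (b) YES, τ_max = 228 MPa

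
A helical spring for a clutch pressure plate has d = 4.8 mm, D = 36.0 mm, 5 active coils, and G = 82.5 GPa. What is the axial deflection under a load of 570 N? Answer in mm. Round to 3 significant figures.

k = Gd⁴/(8D³N_a) = (82.5×10³)(4.8⁴)/(8·36.0³·5) = 23.467 N/mm
δ = F/k = 570 / 23.467 = 24.29 mm

24.3 mm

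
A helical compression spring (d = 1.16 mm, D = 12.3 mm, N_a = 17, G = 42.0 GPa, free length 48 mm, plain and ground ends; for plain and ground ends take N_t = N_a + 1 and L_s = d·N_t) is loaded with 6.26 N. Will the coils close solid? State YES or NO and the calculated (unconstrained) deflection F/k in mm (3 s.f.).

k = Gd⁴/(8D³N_a) = (42.0×10³)(1.16⁴)/(8·12.3³·17) = 0.30049 N/mm
N_t = 18; L_s = 1.16·18 = 20.88 mm; δ_solid = L₀ − L_s = 48 − 20.88 = 27.12 mm
δ = F/k = 6.26/0.30049 = 20.833 mm
δ < δ_solid → spring does not go solid

NO, δ = 20.8 mm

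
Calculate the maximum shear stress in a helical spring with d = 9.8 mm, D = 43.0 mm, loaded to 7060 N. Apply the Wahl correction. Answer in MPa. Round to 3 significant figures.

1120 MPa

Spring index C = D/d = 43.0/9.8 = 4.3878
K_W = (4C−1)/(4C−4) + 0.615/C = 16.551/13.551 + 0.1402 = 1.3615
τ₀ = 8FD/(πd³) = 8·7060·43.0/(π·9.8³) = 2.42864e+06/2956.8 = 821.36 MPa
τ_max = K·τ₀ = 1.3615 × 821.36 = 1118.3 MPa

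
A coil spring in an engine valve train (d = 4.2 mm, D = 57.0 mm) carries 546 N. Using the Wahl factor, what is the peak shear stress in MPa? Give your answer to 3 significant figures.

Spring index C = D/d = 57.0/4.2 = 13.5714
K_W = (4C−1)/(4C−4) + 0.615/C = 53.286/50.286 + 0.0453 = 1.1050
τ₀ = 8FD/(πd³) = 8·546·57.0/(π·4.2³) = 248976/232.75 = 1069.7 MPa
τ_max = K·τ₀ = 1.1050 × 1069.7 = 1182 MPa

1180 MPa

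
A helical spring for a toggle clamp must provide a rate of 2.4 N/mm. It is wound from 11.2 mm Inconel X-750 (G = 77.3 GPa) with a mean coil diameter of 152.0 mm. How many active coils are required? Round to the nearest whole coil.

N_a = Gd⁴/(8D³k) = (77.3×10³ × 11.2⁴)/(8 × 152.0³ × 2.4)
    = 1.21633e+09 / 6.74267e+07 = 18.04 → 18 coils

18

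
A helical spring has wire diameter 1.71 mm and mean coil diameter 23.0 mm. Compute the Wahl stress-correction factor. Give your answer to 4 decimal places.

1.1060

C = D/d = 23.0/1.71 = 13.4503
K_W = (4C−1)/(4C−4) + 0.615/C = 52.801/49.801 + 0.0457 = 1.1060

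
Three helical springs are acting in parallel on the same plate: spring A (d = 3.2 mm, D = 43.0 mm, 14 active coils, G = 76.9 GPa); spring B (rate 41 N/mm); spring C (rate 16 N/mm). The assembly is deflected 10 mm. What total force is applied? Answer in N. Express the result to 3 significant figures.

579 N

k_A = Gd⁴/(8D³N_a) = (76.9×10³)(3.2⁴)/(8·43.0³·14) = 0.90553 N/mm
Parallel: k_eq = 0.90553 + 41 + 16 = 57.906 N/mm
F = k_eq·δ = 57.906·10 = 579.06 N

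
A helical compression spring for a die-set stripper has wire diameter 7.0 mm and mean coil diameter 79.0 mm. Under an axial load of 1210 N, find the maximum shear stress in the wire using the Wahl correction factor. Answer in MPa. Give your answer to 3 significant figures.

800 MPa

Spring index C = D/d = 79.0/7.0 = 11.2857
K_W = (4C−1)/(4C−4) + 0.615/C = 44.143/41.143 + 0.0545 = 1.1274
τ₀ = 8FD/(πd³) = 8·1210·79.0/(π·7.0³) = 764720/1077.6 = 709.67 MPa
τ_max = K·τ₀ = 1.1274 × 709.67 = 800.09 MPa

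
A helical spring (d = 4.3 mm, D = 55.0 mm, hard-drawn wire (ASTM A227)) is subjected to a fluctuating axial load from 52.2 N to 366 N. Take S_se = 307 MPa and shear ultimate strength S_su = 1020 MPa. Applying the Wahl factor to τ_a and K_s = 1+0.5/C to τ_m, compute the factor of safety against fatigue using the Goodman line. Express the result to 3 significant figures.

0.727

C = D/d = 55.0/4.3 = 12.7907; K_W = (4C−1)/(4C−4)+0.615/C = 1.1117; K_s = 1+0.5/C = 1.0391
F_a = (F_max−F_min)/2 = 156.9 N; F_m = (F_max+F_min)/2 = 209.1 N
τ_a = K_W·8F_aD/(πd³) = 1.1117 × 276.39 = 307.26 MPa
τ_m = K_s·8F_mD/(πd³) = 1.0391 × 368.34 = 382.74 MPa
Goodman: 1/n_f = τ_a/S_se + τ_m/S_su = 307.26/307 + 382.74/1020 = 1.00084 + 0.37524 = 1.3761
n_f = 1/1.3761 = 0.7267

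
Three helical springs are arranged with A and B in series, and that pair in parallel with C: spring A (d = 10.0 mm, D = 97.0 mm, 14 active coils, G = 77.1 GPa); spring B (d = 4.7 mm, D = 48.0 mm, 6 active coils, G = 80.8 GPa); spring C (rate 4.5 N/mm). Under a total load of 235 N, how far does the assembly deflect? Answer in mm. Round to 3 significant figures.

k_A = Gd⁴/(8D³N_a) = (77.1×10³)(10.0⁴)/(8·97.0³·14) = 7.5426 N/mm
k_B = Gd⁴/(8D³N_a) = (80.8×10³)(4.7⁴)/(8·48.0³·6) = 7.4274 N/mm
Springs A,B series: k_AB = 1/(1/7.5426+1/7.4274) = 3.7423 N/mm; parallel with C: k_eq = 3.7423+4.5 = 8.2423 N/mm
δ = F/k_eq = 235/8.2423 = 28.512 mm

28.5 mm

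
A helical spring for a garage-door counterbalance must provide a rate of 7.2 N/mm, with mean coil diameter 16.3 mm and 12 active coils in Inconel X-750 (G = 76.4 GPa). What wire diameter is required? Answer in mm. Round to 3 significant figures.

2.50 mm

d = (8D³N_a·k / G)^(1/4) = (8·16.3³·12·7.2 / (76.4×10³))^0.25
  = (39.181)^0.25 = 2.5019 mm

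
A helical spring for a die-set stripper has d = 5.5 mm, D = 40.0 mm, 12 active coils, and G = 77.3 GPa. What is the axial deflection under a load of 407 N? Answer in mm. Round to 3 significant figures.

35.4 mm

k = Gd⁴/(8D³N_a) = (77.3×10³)(5.5⁴)/(8·40.0³·12) = 11.513 N/mm
δ = F/k = 407 / 11.513 = 35.352 mm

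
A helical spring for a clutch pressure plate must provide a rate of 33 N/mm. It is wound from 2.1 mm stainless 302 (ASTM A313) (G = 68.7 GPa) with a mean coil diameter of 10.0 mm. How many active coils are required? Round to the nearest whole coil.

5

N_a = Gd⁴/(8D³k) = (68.7×10³ × 2.1⁴)/(8 × 10.0³ × 33)
    = 1.33608e+06 / 264000 = 5.061 → 5 coils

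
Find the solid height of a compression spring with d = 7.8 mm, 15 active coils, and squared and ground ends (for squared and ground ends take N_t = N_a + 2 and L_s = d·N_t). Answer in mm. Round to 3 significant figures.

133 mm

squared and ground ends: N_t = N_a + 2 = 15 + 2 = 17
L_s = d·N_t = 7.8 × 17 = 132.6 mm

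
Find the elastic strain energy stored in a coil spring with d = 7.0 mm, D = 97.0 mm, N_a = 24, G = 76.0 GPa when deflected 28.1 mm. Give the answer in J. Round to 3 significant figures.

k = Gd⁴/(8D³N_a) = (76.0×10³)(7.0⁴)/(8·97.0³·24) = 1.0413 N/mm
U = ½kδ² = 0.5 × 1.0413 × 28.1² = 411.12 N·mm = 0.41112 J

0.411 J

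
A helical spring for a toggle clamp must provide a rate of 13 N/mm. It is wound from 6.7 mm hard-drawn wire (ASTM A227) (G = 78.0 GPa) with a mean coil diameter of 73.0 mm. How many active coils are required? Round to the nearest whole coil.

N_a = Gd⁴/(8D³k) = (78.0×10³ × 6.7⁴)/(8 × 73.0³ × 13)
    = 1.57179e+08 / 4.04578e+07 = 3.885 → 4 coils

4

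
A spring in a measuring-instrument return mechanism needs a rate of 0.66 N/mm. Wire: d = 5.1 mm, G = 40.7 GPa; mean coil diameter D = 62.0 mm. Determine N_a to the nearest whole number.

N_a = Gd⁴/(8D³k) = (40.7×10³ × 5.1⁴)/(8 × 62.0³ × 0.66)
    = 2.75344e+07 / 1.25837e+06 = 21.88 → 22 coils

22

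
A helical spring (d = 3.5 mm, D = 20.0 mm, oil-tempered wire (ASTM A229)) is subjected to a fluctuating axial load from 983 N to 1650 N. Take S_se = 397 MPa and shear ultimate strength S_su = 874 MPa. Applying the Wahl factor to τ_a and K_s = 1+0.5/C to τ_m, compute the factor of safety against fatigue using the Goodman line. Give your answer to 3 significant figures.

C = D/d = 20.0/3.5 = 5.7143; K_W = (4C−1)/(4C−4)+0.615/C = 1.2667; K_s = 1+0.5/C = 1.0875
F_a = (F_max−F_min)/2 = 333.5 N; F_m = (F_max+F_min)/2 = 1316.5 N
τ_a = K_W·8F_aD/(πd³) = 1.2667 × 396.15 = 501.81 MPa
τ_m = K_s·8F_mD/(πd³) = 1.0875 × 1563.8 = 1700.7 MPa
Goodman: 1/n_f = τ_a/S_se + τ_m/S_su = 501.81/397 + 1700.7/874 = 1.26401 + 1.94583 = 3.2098
n_f = 1/3.2098 = 0.3115

0.312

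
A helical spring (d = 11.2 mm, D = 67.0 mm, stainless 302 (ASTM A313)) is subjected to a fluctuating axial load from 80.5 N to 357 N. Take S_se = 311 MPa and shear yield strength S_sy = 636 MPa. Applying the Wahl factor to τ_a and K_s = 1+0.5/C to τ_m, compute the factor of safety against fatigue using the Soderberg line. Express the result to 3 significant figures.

8.86

C = D/d = 67.0/11.2 = 5.9821; K_W = (4C−1)/(4C−4)+0.615/C = 1.2533; K_s = 1+0.5/C = 1.0836
F_a = (F_max−F_min)/2 = 138.25 N; F_m = (F_max+F_min)/2 = 218.75 N
τ_a = K_W·8F_aD/(πd³) = 1.2533 × 16.789 = 21.042 MPa
τ_m = K_s·8F_mD/(πd³) = 1.0836 × 26.565 = 28.785 MPa
Soderberg: 1/n_f = τ_a/S_se + τ_m/S_sy = 21.042/311 + 28.785/636 = 0.06766 + 0.04526 = 0.11292
n_f = 1/0.11292 = 8.856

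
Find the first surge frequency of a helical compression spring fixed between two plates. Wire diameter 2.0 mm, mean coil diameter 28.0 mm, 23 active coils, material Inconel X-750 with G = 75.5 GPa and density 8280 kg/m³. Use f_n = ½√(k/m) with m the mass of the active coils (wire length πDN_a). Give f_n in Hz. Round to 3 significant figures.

37.7 Hz

k = Gd⁴/(8D³N_a) = (75.5×10³)(2.0⁴)/(8·28.0³·23) = 0.29907 N/mm = 299.07 N/m
Wire length L = πDN_a = π·28.0·23 = 2023.2 mm
m = ρ·(πd²/4)·L = 8280 × 3.1416×10⁻⁶ m² × 2.0232 m = 0.052628 kg
f_n = ½√(k/m) = 0.5·√(299.07/0.052628) = 0.5·√(5682.8) = 37.692 Hz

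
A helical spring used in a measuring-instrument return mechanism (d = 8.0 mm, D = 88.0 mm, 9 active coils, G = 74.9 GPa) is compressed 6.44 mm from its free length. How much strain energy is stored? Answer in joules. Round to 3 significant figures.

0.130 J

k = Gd⁴/(8D³N_a) = (74.9×10³)(8.0⁴)/(8·88.0³·9) = 6.2526 N/mm
U = ½kδ² = 0.5 × 6.2526 × 6.44² = 129.66 N·mm = 0.12966 J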